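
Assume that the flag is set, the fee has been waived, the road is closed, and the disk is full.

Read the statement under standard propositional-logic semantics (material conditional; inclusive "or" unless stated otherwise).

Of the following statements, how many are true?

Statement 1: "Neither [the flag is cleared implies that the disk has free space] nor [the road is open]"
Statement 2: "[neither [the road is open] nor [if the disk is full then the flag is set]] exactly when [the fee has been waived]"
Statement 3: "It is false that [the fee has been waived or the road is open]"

Let P = "the flag is set" (T), N = "the disk is full" (T), U = "the road is closed" (T), M = "the fee has been waived" (T).

Statement 1: This is (¬P → ¬N) ↓ ¬U.

¬P = ¬T = F
¬N = ¬T = F
¬P → ¬N = F → F = T
¬U = ¬T = F
(¬P → ¬N) ↓ ¬U = T ↓ F = F
Hence Statement 1 is false.

Statement 2: In symbols: (¬U ↓ (N → P)) ↔ M

¬U = ¬T = F
N → P = T → T = T
¬U ↓ (N → P) = F ↓ T = F
(¬U ↓ (N → P)) ↔ M = F ↔ T = F
Thus Statement 2 is false.

Statement 3: This is ¬(M ∨ ¬U).

¬U = ¬T = F
M ∨ ¬U = T ∨ F = T
¬(M ∨ ¬U) = ¬T = F
Thus Statement 3 is false.

True statements: 0 (none).

0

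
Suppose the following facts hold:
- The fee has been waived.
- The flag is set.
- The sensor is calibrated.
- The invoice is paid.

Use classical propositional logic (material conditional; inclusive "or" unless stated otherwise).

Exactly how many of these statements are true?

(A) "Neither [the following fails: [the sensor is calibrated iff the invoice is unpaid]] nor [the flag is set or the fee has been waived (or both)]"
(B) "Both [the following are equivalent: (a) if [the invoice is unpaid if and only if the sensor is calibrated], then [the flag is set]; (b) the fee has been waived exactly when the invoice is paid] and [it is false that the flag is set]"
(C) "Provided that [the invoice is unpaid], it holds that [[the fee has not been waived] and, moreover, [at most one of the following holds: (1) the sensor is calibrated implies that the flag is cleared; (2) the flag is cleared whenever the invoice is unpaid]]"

1

Let W = "the sensor is calibrated" (True), D = "the invoice is paid" (True), K = "the flag is set" (True), U = "the fee has been waived" (True).

(A): Parsed as not (W iff not D) nor (K or U)

not D = not True = False
W iff not D = True iff False = False
not (W iff not D) = not False = True
K or U = True or True = True
not (W iff not D) nor (K or U) = True nor True = False
Hence (A) is false.

(B): Parsed as (((not D iff W) -> K) iff (U iff D)) and not K

not D = not True = False
not D iff W = False iff True = False
(not D iff W) -> K = False -> True = True
U iff D = True iff True = True
((not D iff W) -> K) iff (U iff D) = True iff True = True
not K = not True = False
(((not D iff W) -> K) iff (U iff D)) and not K = True and False = False
Hence (B) is false.

(C): Formalization: not D -> (not U and ((W -> not K) nand (not D -> not K)))

not D = not True = False
not U = not True = False
not K = not True = False
W -> not K = True -> False = False
not D = not True = False
not K = not True = False
not D -> not K = False -> False = True
(W -> not K) nand (not D -> not K) = False nand True = True
not U and ((W -> not K) nand (not D -> not K)) = False and True = False
not D -> (not U and ((W -> not K) nand (not D -> not K))) = False -> False = True
Hence (C) is true.

Count: 1.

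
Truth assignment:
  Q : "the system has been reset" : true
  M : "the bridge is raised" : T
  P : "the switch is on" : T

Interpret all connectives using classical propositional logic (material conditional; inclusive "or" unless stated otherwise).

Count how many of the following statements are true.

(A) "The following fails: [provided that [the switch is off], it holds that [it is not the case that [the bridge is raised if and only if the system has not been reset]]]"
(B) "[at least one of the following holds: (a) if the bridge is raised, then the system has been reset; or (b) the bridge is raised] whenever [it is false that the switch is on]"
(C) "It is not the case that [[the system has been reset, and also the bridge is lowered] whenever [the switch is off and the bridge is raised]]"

1

(A): In symbols: ¬(¬P → ¬(M ↔ ¬Q))

¬P = ¬T = F
¬Q = ¬T = F
M ↔ ¬Q = T ↔ F = F
¬(M ↔ ¬Q) = ¬F = T
¬P → ¬(M ↔ ¬Q) = F → T = T
¬(¬P → ¬(M ↔ ¬Q)) = ¬T = F
Hence (A) is false.

(B): Formalization: ¬P → ((M → Q) ∨ M)

¬P = ¬T = F
M → Q = T → T = T
(M → Q) ∨ M = T ∨ T = T
¬P → ((M → Q) ∨ M) = F → T = T
Thus (B) is true.

(C): Parsed as ¬((¬P ∧ M) → (Q ∧ ¬M))

¬P = ¬T = F
¬P ∧ M = F ∧ T = F
¬M = ¬T = F
Q ∧ ¬M = T ∧ F = F
(¬P ∧ M) → (Q ∧ ¬M) = F → F = T
¬((¬P ∧ M) → (Q ∧ ¬M)) = ¬T = F
Hence (C) is false.

Count: 1.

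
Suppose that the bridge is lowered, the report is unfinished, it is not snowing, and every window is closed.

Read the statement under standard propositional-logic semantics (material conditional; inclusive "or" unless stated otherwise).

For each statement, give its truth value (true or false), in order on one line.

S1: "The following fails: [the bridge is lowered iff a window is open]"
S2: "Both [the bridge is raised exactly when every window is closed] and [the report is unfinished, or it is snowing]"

Let W = "the bridge is raised" (F), Q = "a window is open" (F), K = "the report is finished" (F), G = "it is snowing" (F).

S1: In symbols: ~(~W <-> Q)

~W = ~F = T
~W <-> Q = T <-> F = F
~(~W <-> Q) = ~F = T
Hence S1 is true.

S2: In symbols: (W <-> ~Q) & (~K | G)

~Q = ~F = T
W <-> ~Q = F <-> T = F
~K = ~F = T
~K | G = T | F = T
(W <-> ~Q) & (~K | G) = F & T = F
So S2 is false.

S1 true / S2 false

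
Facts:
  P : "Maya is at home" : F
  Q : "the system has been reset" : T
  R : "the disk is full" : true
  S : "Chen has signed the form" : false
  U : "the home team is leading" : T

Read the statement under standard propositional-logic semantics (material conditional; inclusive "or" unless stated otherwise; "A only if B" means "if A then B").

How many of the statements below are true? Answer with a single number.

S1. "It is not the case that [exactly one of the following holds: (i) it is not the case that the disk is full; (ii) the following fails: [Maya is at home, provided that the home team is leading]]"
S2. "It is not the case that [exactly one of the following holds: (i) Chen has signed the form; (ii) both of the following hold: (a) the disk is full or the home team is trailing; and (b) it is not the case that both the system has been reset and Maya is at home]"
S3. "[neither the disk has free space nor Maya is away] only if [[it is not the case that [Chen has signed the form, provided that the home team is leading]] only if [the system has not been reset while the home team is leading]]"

1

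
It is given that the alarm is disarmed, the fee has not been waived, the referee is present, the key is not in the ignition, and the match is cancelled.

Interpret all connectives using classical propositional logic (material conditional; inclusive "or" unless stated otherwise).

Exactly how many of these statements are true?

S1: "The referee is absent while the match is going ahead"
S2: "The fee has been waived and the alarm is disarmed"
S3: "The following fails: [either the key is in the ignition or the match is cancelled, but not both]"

0

Let R = "the referee is present" (True), U = "the match is cancelled" (True), Q = "the fee has been waived" (False), P = "the alarm is armed" (False), S = "the key is in the ignition" (False).

S1: This is not R and not U.

not R = not True = False
not U = not True = False
not R and not U = False and False = False
Thus S1 is false.

S2: In symbols: Q and not P

not P = not False = True
Q and not P = False and True = False
So S2 is false.

S3: This is not (S xor U).

S xor U = False xor True = True
not (S xor U) = not True = False
So S3 is false.

True statements: 0 (none).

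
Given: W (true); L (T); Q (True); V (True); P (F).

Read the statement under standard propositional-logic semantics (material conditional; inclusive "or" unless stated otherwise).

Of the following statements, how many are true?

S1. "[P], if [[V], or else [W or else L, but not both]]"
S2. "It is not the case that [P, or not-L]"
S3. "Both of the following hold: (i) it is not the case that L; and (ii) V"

S1: Parsed as (V | (W xor L)) -> P

W xor L = T xor T = F
V | (W xor L) = T | F = T
(V | (W xor L)) -> P = T -> F = F
So S1 is false.

S2: In symbols: ~(P | ~L)

~L = ~T = F
P | ~L = F | F = F
~(P | ~L) = ~F = T
Hence S2 is true.

S3: Formalization: ~L & V

~L = ~T = F
~L & V = F & T = F
Thus S3 is false.

1 of the 3 statements is true (S2).

1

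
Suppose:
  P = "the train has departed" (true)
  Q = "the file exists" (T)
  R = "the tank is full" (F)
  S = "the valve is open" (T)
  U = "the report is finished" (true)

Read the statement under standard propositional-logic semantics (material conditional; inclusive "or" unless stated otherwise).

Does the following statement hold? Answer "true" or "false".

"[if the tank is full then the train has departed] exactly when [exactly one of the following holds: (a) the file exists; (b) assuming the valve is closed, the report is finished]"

False

Values: R=F, P=T, Q=T, S=T, U=T.
Parsed as (R -> P) <-> (Q xor (~S -> U))

R -> P = F -> T = T
~S = ~T = F
~S -> U = F -> T = T
Q xor (~S -> U) = T xor T = F
(R -> P) <-> (Q xor (~S -> U)) = T <-> F = F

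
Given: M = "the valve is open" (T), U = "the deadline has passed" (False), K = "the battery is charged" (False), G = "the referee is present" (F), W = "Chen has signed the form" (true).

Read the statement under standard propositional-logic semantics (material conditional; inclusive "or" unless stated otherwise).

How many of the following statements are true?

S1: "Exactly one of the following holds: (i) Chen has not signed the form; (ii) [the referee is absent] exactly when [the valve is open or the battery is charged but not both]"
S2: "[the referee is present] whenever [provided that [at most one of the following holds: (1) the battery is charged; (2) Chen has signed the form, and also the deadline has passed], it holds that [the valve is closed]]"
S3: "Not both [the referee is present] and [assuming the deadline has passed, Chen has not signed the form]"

3

S1: In symbols: not W xor (not G iff (M xor K))

not W = not True = False
not G = not False = True
M xor K = True xor False = True
not G iff (M xor K) = True iff True = True
not W xor (not G iff (M xor K)) = False xor True = True
Thus S1 is true.

S2: Parsed as ((K nand (W and U)) -> not M) -> G

W and U = True and False = False
K nand (W and U) = False nand False = True
not M = not True = False
(K nand (W and U)) -> not M = True -> False = False
((K nand (W and U)) -> not M) -> G = False -> False = True
Thus S2 is true.

S3: In symbols: G nand (U -> not W)

not W = not True = False
U -> not W = False -> False = True
G nand (U -> not W) = False nand True = True
Hence S3 is true.

3 of the 3 statements are true (S1, S2, S3).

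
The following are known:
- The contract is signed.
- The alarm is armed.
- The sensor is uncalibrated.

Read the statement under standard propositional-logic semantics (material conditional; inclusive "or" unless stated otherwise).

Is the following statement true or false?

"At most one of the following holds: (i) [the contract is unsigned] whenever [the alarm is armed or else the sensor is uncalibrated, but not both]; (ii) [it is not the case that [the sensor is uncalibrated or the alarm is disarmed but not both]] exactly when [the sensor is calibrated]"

False.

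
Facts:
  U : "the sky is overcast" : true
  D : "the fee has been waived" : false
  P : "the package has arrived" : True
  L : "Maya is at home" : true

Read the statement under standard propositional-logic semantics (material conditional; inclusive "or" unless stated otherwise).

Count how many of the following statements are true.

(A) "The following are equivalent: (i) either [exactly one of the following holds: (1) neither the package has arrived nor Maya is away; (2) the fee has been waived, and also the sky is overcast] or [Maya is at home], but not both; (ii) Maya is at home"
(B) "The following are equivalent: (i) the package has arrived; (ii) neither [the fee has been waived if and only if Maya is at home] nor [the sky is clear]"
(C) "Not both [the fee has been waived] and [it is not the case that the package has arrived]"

3

(A): In symbols: (((P nor ~L) xor (D & U)) xor L) <-> L

~L = ~T = F
P nor ~L = T nor F = F
D & U = F & T = F
(P nor ~L) xor (D & U) = F xor F = F
((P nor ~L) xor (D & U)) xor L = F xor T = T
(((P nor ~L) xor (D & U)) xor L) <-> L = T <-> T = T
Thus (A) is true.

(B): Formalization: P <-> ((D <-> L) nor ~U)

D <-> L = F <-> T = F
~U = ~T = F
(D <-> L) nor ~U = F nor F = T
P <-> ((D <-> L) nor ~U) = T <-> T = T
Thus (B) is true.

(C): Parsed as D nand ~P

~P = ~T = F
D nand ~P = F nand F = T
Thus (C) is true.

3 of the 3 statements are true ((A), (B), (C)).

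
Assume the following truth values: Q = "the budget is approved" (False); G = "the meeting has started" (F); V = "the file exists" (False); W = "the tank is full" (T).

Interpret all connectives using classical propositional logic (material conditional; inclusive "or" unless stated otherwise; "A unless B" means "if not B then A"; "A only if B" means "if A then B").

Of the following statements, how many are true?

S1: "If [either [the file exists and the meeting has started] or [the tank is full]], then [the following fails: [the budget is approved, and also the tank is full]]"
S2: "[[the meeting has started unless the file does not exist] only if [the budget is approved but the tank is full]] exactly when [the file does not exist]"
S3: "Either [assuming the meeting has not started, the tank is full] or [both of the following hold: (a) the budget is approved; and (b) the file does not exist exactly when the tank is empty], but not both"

2

S1: In symbols: ((V and G) or W) -> not (Q and W)

V and G = False and False = False
(V and G) or W = False or True = True
Q and W = False and True = False
not (Q and W) = not False = True
((V and G) or W) -> not (Q and W) = True -> True = True
Thus S1 is true.

S2: In symbols: ((G or not V) -> (Q and W)) iff not V

not V = not False = True
G or not V = False or True = True
Q and W = False and True = False
(G or not V) -> (Q and W) = True -> False = False
not V = not False = True
((G or not V) -> (Q and W)) iff not V = False iff True = False
So S2 is false.

S3: Parsed as (not G -> W) xor (Q and (not V iff not W))

not G = not False = True
not G -> W = True -> True = True
not V = not False = True
not W = not True = False
not V iff not W = True iff False = False
Q and (not V iff not W) = False and False = False
(not G -> W) xor (Q and (not V iff not W)) = True xor False = True
Thus S3 is true.

True statements: 2 (S1, S3).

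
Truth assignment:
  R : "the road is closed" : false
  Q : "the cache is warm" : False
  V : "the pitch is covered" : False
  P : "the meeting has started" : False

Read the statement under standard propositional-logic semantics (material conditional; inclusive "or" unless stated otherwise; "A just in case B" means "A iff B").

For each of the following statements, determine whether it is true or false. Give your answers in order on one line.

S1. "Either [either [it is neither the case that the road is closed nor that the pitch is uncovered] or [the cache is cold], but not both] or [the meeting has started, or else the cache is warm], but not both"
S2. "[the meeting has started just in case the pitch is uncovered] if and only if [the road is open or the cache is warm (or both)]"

S1: In symbols: ((R nor not V) xor not Q) xor (P or Q)

not V = not False = True
R nor not V = False nor True = False
not Q = not False = True
(R nor not V) xor not Q = False xor True = True
P or Q = False or False = False
((R nor not V) xor not Q) xor (P or Q) = True xor False = True
Hence S1 is true.

S2: Formalization: (P iff not V) iff (not R or Q)

not V = not False = True
P iff not V = False iff True = False
not R = not False = True
not R or Q = True or False = True
(P iff not V) iff (not R or Q) = False iff True = False
Thus S2 is false.

S1 true, S2 false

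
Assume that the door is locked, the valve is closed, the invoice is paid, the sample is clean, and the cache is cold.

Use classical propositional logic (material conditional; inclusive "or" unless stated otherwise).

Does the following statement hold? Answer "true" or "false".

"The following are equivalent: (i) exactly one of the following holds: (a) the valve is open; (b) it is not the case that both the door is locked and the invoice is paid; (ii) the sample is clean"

The statement is false.

Let Q = "the valve is open" (F), P = "the door is locked" (T), R = "the invoice is paid" (T), S = "the sample is contaminated" (F).
In symbols: (Q xor (P nand R)) <-> ~S

P nand R = T nand T = F
Q xor (P nand R) = F xor F = F
~S = ~F = T
(Q xor (P nand R)) <-> ~S = F <-> T = F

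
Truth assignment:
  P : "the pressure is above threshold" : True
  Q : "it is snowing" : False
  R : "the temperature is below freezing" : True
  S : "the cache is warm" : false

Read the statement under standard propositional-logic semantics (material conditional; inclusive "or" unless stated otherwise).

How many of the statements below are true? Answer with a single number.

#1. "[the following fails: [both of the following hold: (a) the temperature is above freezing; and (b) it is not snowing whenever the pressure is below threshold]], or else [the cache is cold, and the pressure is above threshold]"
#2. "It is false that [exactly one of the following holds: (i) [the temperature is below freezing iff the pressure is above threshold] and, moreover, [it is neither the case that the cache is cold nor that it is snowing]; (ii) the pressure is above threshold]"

#1: In symbols: not (not R and (not P -> not Q)) or (not S and P)

not R = not True = False
not P = not True = False
not Q = not False = True
not P -> not Q = False -> True = True
not R and (not P -> not Q) = False and True = False
not (not R and (not P -> not Q)) = not False = True
not S = not False = True
not S and P = True and True = True
not (not R and (not P -> not Q)) or (not S and P) = True or True = True
Thus #1 is true.

#2: Formalization: not (((R iff P) and (not S nor Q)) xor P)

R iff P = True iff True = True
not S = not False = True
not S nor Q = True nor False = False
(R iff P) and (not S nor Q) = True and False = False
((R iff P) and (not S nor Q)) xor P = False xor True = True
not (((R iff P) and (not S nor Q)) xor P) = not True = False
So #2 is false.

True statements: 1.

1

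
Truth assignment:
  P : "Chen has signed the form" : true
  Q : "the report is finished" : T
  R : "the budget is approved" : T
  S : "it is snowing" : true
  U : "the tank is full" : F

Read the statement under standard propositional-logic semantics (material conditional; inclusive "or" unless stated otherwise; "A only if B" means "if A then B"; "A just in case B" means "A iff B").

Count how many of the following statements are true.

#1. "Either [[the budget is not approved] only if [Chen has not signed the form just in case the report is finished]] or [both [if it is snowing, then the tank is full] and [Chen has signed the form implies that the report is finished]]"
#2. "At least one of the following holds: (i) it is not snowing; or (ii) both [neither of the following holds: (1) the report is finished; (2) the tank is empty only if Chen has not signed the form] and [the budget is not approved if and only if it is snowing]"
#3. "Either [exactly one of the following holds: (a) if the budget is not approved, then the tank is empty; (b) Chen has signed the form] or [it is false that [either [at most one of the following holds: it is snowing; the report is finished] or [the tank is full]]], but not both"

#1: Formalization: (~R -> (~P <-> Q)) | ((S -> U) & (P -> Q))

~R = ~T = F
~P = ~T = F
~P <-> Q = F <-> T = F
~R -> (~P <-> Q) = F -> F = T
S -> U = T -> F = F
P -> Q = T -> T = T
(S -> U) & (P -> Q) = F & T = F
(~R -> (~P <-> Q)) | ((S -> U) & (P -> Q)) = T | F = T
Hence #1 is true.

#2: Parsed as ~S | ((Q nor (~U -> ~P)) & (~R <-> S))

~S = ~T = F
~U = ~F = T
~P = ~T = F
~U -> ~P = T -> F = F
Q nor (~U -> ~P) = T nor F = F
~R = ~T = F
~R <-> S = F <-> T = F
(Q nor (~U -> ~P)) & (~R <-> S) = F & F = F
~S | ((Q nor (~U -> ~P)) & (~R <-> S)) = F | F = F
So #2 is false.

#3: This is ((~R -> ~U) xor P) xor ~((S nand Q) | U).

~R = ~T = F
~U = ~F = T
~R -> ~U = F -> T = T
(~R -> ~U) xor P = T xor T = F
S nand Q = T nand T = F
(S nand Q) | U = F | F = F
~((S nand Q) | U) = ~F = T
((~R -> ~U) xor P) xor ~((S nand Q) | U) = F xor T = T
So #3 is true.

True statements: 2 (#1, #3).

2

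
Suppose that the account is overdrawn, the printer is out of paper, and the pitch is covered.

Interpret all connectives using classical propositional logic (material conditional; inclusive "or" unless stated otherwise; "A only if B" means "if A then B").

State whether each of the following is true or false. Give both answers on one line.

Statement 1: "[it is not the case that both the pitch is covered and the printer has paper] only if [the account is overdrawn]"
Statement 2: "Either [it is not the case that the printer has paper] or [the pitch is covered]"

Let R = "the pitch is covered" (T), Q = "the printer has paper" (F), P = "the account is overdrawn" (T).

Statement 1: In symbols: (R ↑ Q) → P

R ↑ Q = T ↑ F = T
(R ↑ Q) → P = T → T = T
Thus Statement 1 is true.

Statement 2: Parsed as ¬Q ∨ R

¬Q = ¬F = T
¬Q ∨ R = T ∨ T = T
So Statement 2 is true.

Statement 1 true; Statement 2 true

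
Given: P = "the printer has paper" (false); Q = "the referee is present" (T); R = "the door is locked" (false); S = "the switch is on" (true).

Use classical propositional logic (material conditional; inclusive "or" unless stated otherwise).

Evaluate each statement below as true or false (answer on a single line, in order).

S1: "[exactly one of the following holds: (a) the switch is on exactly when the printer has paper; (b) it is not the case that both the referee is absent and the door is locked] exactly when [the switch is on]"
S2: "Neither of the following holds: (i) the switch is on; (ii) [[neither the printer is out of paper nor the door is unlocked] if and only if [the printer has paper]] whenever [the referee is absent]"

S1: Formalization: ((S ↔ P) ⊕ (¬Q ↑ R)) ↔ S

S ↔ P = T ↔ F = F
¬Q = ¬T = F
¬Q ↑ R = F ↑ F = T
(S ↔ P) ⊕ (¬Q ↑ R) = F ⊕ T = T
((S ↔ P) ⊕ (¬Q ↑ R)) ↔ S = T ↔ T = T
Hence S1 is true.

S2: This is S ↓ (¬Q → ((¬P ↓ ¬R) ↔ P)).

¬Q = ¬T = F
¬P = ¬F = T
¬R = ¬F = T
¬P ↓ ¬R = T ↓ T = F
(¬P ↓ ¬R) ↔ P = F ↔ F = T
¬Q → ((¬P ↓ ¬R) ↔ P) = F → T = T
S ↓ (¬Q → ((¬P ↓ ¬R) ↔ P)) = T ↓ T = F
So S2 is false.

S1 True; S2 False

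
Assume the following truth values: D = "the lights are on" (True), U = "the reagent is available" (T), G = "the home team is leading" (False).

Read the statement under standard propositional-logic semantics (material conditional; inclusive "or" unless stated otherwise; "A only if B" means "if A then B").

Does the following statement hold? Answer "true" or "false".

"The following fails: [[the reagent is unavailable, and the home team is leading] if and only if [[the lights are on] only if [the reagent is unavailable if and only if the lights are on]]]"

The statement is false.

In symbols: ¬((¬U ∧ G) ↔ (D → (¬U ↔ D)))

¬U = ¬T = F
¬U ∧ G = F ∧ F = F
¬U = ¬T = F
¬U ↔ D = F ↔ T = F
D → (¬U ↔ D) = T → F = F
(¬U ∧ G) ↔ (D → (¬U ↔ D)) = F ↔ F = T
¬((¬U ∧ G) ↔ (D → (¬U ↔ D))) = ¬T = F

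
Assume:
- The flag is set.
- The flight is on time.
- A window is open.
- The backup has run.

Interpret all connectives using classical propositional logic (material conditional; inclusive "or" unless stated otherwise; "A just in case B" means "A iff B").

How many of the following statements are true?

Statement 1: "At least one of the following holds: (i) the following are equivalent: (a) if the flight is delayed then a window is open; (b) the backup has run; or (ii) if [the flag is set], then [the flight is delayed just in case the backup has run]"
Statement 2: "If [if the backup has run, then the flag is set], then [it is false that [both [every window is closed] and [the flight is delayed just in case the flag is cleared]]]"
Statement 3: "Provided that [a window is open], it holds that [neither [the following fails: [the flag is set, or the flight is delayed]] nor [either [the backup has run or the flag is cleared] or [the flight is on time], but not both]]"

3

Let D = "the flight is delayed" (F), R = "a window is open" (T), V = "the backup has run" (T), G = "the flag is set" (T).

Statement 1: In symbols: ((D → R) ↔ V) ∨ (G → (D ↔ V))

D → R = F → T = T
(D → R) ↔ V = T ↔ T = T
D ↔ V = F ↔ T = F
G → (D ↔ V) = T → F = F
((D → R) ↔ V) ∨ (G → (D ↔ V)) = T ∨ F = T
Hence Statement 1 is true.

Statement 2: In symbols: (V → G) → ¬(¬R ∧ (D ↔ ¬G))

V → G = T → T = T
¬R = ¬T = F
¬G = ¬T = F
D ↔ ¬G = F ↔ F = T
¬R ∧ (D ↔ ¬G) = F ∧ T = F
¬(¬R ∧ (D ↔ ¬G)) = ¬F = T
(V → G) → ¬(¬R ∧ (D ↔ ¬G)) = T → T = T
Hence Statement 2 is true.

Statement 3: Parsed as R → (¬(G ∨ D) ↓ ((V ∨ ¬G) ⊕ ¬D))

G ∨ D = T ∨ F = T
¬(G ∨ D) = ¬T = F
¬G = ¬T = F
V ∨ ¬G = T ∨ F = T
¬D = ¬F = T
(V ∨ ¬G) ⊕ ¬D = T ⊕ T = F
¬(G ∨ D) ↓ ((V ∨ ¬G) ⊕ ¬D) = F ↓ F = T
R → (¬(G ∨ D) ↓ ((V ∨ ¬G) ⊕ ¬D)) = T → T = T
Hence Statement 3 is true.

3 of the 3 statements are true (Statement 1, Statement 2, Statement 3).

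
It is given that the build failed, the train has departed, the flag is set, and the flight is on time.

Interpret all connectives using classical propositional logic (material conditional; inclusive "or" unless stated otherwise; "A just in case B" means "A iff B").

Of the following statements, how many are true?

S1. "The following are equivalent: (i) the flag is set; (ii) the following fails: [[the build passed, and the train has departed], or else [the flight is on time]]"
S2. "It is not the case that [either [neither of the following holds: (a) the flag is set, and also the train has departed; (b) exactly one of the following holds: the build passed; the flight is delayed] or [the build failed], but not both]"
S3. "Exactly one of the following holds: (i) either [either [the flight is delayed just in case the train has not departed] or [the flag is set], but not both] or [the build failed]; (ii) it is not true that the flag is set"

1

Let P = "the flag is set" (T), R = "the build passed" (F), M = "the train has departed" (T), D = "the flight is delayed" (F).

S1: In symbols: P <-> ~((R & M) | ~D)

R & M = F & T = F
~D = ~F = T
(R & M) | ~D = F | T = T
~((R & M) | ~D) = ~T = F
P <-> ~((R & M) | ~D) = T <-> F = F
Thus S1 is false.

S2: Parsed as ~(((P & M) nor (R xor D)) xor ~R)

P & M = T & T = T
R xor D = F xor F = F
(P & M) nor (R xor D) = T nor F = F
~R = ~F = T
((P & M) nor (R xor D)) xor ~R = F xor T = T
~(((P & M) nor (R xor D)) xor ~R) = ~T = F
So S2 is false.

S3: This is (((D <-> ~M) xor P) | ~R) xor ~P.

~M = ~T = F
D <-> ~M = F <-> F = T
(D <-> ~M) xor P = T xor T = F
~R = ~F = T
((D <-> ~M) xor P) | ~R = F | T = T
~P = ~T = F
(((D <-> ~M) xor P) | ~R) xor ~P = T xor F = T
Hence S3 is true.

Count: 1.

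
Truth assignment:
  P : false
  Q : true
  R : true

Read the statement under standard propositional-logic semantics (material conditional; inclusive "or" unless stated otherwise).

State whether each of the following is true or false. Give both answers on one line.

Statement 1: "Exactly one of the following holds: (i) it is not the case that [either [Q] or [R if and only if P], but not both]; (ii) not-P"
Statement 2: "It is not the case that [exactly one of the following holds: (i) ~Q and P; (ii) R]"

Statement 1: Formalization: not (Q xor (R iff P)) xor not P

R iff P = True iff False = False
Q xor (R iff P) = True xor False = True
not (Q xor (R iff P)) = not True = False
not P = not False = True
not (Q xor (R iff P)) xor not P = False xor True = True
Hence Statement 1 is true.

Statement 2: In symbols: not ((not Q and P) xor R)

not Q = not True = False
not Q and P = False and False = False
(not Q and P) xor R = False xor True = True
not ((not Q and P) xor R) = not True = False
Thus Statement 2 is false.

Statement 1 true / Statement 2 false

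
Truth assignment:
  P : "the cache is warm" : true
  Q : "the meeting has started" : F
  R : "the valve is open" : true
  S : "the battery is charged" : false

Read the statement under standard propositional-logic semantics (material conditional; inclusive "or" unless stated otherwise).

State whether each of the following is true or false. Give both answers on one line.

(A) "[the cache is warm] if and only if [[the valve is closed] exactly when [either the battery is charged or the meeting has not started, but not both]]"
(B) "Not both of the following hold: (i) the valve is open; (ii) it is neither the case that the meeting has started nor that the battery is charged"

(A) F; (B) F

(A): In symbols: P ↔ (¬R ↔ (S ⊕ ¬Q))

¬R = ¬T = F
¬Q = ¬F = T
S ⊕ ¬Q = F ⊕ T = T
¬R ↔ (S ⊕ ¬Q) = F ↔ T = F
P ↔ (¬R ↔ (S ⊕ ¬Q)) = T ↔ F = F
So (A) is false.

(B): In symbols: R ↑ (Q ↓ S)

Q ↓ S = F ↓ F = T
R ↑ (Q ↓ S) = T ↑ T = F
Thus (B) is false.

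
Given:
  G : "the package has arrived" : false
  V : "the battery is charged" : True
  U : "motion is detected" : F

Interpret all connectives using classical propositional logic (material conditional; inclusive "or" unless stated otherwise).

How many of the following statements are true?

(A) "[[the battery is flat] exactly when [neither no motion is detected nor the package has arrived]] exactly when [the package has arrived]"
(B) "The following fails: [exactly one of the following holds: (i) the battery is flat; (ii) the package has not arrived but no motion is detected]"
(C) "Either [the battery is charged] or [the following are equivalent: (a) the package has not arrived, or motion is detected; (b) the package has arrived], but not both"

1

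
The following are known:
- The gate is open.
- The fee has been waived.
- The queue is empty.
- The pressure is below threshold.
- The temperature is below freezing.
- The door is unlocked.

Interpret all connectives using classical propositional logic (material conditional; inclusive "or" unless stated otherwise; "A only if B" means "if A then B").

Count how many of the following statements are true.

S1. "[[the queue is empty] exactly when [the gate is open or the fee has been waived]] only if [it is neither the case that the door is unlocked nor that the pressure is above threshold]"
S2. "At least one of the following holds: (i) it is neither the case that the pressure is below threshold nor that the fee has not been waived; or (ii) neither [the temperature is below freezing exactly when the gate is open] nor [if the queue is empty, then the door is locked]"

0

Let Q = "the queue is empty" (T), P = "the gate is open" (T), S = "the fee has been waived" (T), L = "the door is locked" (F), R = "the pressure is above threshold" (F), N = "the temperature is below freezing" (T).

S1: Parsed as (Q <-> (P | S)) -> (~L nor R)

P | S = T | T = T
Q <-> (P | S) = T <-> T = T
~L = ~F = T
~L nor R = T nor F = F
(Q <-> (P | S)) -> (~L nor R) = T -> F = F
So S1 is false.

S2: In symbols: (~R nor ~S) | ((N <-> P) nor (Q -> L))

~R = ~F = T
~S = ~T = F
~R nor ~S = T nor F = F
N <-> P = T <-> T = T
Q -> L = T -> F = F
(N <-> P) nor (Q -> L) = T nor F = F
(~R nor ~S) | ((N <-> P) nor (Q -> L)) = F | F = F
So S2 is false.

Count: 0.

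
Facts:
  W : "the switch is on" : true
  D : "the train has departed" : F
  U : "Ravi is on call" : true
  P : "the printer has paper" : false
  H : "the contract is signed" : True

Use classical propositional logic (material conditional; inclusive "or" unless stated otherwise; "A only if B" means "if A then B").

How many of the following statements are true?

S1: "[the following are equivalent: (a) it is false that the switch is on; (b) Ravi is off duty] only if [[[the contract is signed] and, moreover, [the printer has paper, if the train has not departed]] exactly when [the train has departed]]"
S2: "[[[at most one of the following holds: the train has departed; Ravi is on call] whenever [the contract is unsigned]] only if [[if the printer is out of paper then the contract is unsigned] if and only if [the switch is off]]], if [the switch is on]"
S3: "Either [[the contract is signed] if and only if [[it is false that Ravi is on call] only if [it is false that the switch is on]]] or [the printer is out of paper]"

3

S1: In symbols: (¬W ↔ ¬U) → ((H ∧ (¬D → P)) ↔ D)

¬W = ¬T = F
¬U = ¬T = F
¬W ↔ ¬U = F ↔ F = T
¬D = ¬F = T
¬D → P = T → F = F
H ∧ (¬D → P) = T ∧ F = F
(H ∧ (¬D → P)) ↔ D = F ↔ F = T
(¬W ↔ ¬U) → ((H ∧ (¬D → P)) ↔ D) = T → T = T
So S1 is true.

S2: Parsed as W → ((¬H → (D ↑ U)) → ((¬P → ¬H) ↔ ¬W))

¬H = ¬T = F
D ↑ U = F ↑ T = T
¬H → (D ↑ U) = F → T = T
¬P = ¬F = T
¬H = ¬T = F
¬P → ¬H = T → F = F
¬W = ¬T = F
(¬P → ¬H) ↔ ¬W = F ↔ F = T
(¬H → (D ↑ U)) → ((¬P → ¬H) ↔ ¬W) = T → T = T
W → ((¬H → (D ↑ U)) → ((¬P → ¬H) ↔ ¬W)) = T → T = T
So S2 is true.

S3: In symbols: (H ↔ (¬U → ¬W)) ∨ ¬P

¬U = ¬T = F
¬W = ¬T = F
¬U → ¬W = F → F = T
H ↔ (¬U → ¬W) = T ↔ T = T
¬P = ¬F = T
(H ↔ (¬U → ¬W)) ∨ ¬P = T ∨ T = T
So S3 is true.

3 of the 3 statements are true (S1, S2, S3).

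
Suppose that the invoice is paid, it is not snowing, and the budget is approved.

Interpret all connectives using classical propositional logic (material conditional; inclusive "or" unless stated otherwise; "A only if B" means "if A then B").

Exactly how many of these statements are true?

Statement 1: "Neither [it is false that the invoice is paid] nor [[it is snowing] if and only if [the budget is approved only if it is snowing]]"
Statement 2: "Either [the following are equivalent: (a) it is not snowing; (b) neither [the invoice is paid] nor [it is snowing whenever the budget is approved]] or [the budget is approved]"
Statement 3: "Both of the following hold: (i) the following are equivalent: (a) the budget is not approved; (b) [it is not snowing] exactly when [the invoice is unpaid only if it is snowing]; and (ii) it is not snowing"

1

Let R = "the invoice is paid" (T), U = "it is snowing" (F), G = "the budget is approved" (T).

Statement 1: Formalization: ~R nor (U <-> (G -> U))

~R = ~T = F
G -> U = T -> F = F
U <-> (G -> U) = F <-> F = T
~R nor (U <-> (G -> U)) = F nor T = F
So Statement 1 is false.

Statement 2: Formalization: (~U <-> (R nor (G -> U))) | G

~U = ~F = T
G -> U = T -> F = F
R nor (G -> U) = T nor F = F
~U <-> (R nor (G -> U)) = T <-> F = F
(~U <-> (R nor (G -> U))) | G = F | T = T
Hence Statement 2 is true.

Statement 3: Parsed as (~G <-> (~U <-> (~R -> U))) & ~U

~G = ~T = F
~U = ~F = T
~R = ~T = F
~R -> U = F -> F = T
~U <-> (~R -> U) = T <-> T = T
~G <-> (~U <-> (~R -> U)) = F <-> T = F
~U = ~F = T
(~G <-> (~U <-> (~R -> U))) & ~U = F & T = F
Thus Statement 3 is false.

1 of the 3 statements is true (Statement 2).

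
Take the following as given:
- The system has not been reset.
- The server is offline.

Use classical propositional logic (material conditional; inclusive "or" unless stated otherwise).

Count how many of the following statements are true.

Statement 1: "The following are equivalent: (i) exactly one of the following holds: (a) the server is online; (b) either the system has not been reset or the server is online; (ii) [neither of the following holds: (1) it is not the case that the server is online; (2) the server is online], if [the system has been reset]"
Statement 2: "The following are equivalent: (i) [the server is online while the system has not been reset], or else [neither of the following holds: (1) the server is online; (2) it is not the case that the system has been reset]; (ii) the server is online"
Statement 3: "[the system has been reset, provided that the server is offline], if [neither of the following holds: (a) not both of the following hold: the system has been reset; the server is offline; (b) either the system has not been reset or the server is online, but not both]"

3

Let G = "the server is online" (F), D = "the system has been reset" (F).

Statement 1: Formalization: (G xor (~D | G)) <-> (D -> (~G nor G))

~D = ~F = T
~D | G = T | F = T
G xor (~D | G) = F xor T = T
~G = ~F = T
~G nor G = T nor F = F
D -> (~G nor G) = F -> F = T
(G xor (~D | G)) <-> (D -> (~G nor G)) = T <-> T = T
So Statement 1 is true.

Statement 2: Formalization: ((G & ~D) | (G nor ~D)) <-> G

~D = ~F = T
G & ~D = F & T = F
~D = ~F = T
G nor ~D = F nor T = F
(G & ~D) | (G nor ~D) = F | F = F
((G & ~D) | (G nor ~D)) <-> G = F <-> F = T
So Statement 2 is true.

Statement 3: Formalization: ((D nand ~G) nor (~D xor G)) -> (~G -> D)

~G = ~F = T
D nand ~G = F nand T = T
~D = ~F = T
~D xor G = T xor F = T
(D nand ~G) nor (~D xor G) = T nor T = F
~G = ~F = T
~G -> D = T -> F = F
((D nand ~G) nor (~D xor G)) -> (~G -> D) = F -> F = T
So Statement 3 is true.

3 of the 3 statements are true.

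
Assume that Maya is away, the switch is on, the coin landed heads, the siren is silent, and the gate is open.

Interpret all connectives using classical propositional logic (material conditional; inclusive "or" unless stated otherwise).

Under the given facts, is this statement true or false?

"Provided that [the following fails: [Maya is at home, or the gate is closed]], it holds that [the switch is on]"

Let P = "Maya is at home" (False), U = "the gate is open" (True), Q = "the switch is on" (True).
This is not (P or not U) -> Q.

not U = not True = False
P or not U = False or False = False
not (P or not U) = not False = True
not (P or not U) -> Q = True -> True = True

true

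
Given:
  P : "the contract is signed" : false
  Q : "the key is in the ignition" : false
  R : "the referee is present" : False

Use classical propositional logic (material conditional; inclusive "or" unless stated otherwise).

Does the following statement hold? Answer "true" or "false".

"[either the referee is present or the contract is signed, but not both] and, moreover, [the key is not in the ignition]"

False

In symbols: (R ⊕ P) ∧ ¬Q

R ⊕ P = F ⊕ F = F
¬Q = ¬F = T
(R ⊕ P) ∧ ¬Q = F ∧ T = F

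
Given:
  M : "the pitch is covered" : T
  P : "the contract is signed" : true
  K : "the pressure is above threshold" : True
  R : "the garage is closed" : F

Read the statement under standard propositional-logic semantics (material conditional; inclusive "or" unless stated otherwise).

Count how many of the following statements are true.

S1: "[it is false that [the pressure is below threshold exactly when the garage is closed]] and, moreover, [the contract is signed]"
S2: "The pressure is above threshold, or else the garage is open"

S1: Parsed as not (not K iff R) and P

not K = not True = False
not K iff R = False iff False = True
not (not K iff R) = not True = False
not (not K iff R) and P = False and True = False
Hence S1 is false.

S2: Formalization: K or not R

not R = not False = True
K or not R = True or True = True
Thus S2 is true.

1 of the 2 statements is true (S2).

1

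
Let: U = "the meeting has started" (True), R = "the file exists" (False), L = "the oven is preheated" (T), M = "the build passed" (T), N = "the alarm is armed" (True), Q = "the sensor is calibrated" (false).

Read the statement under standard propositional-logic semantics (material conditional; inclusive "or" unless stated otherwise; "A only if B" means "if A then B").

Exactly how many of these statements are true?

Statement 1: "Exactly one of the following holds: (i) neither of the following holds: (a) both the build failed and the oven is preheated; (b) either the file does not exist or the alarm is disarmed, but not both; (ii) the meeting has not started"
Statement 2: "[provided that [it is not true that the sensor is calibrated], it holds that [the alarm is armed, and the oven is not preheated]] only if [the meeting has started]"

1

Statement 1: Formalization: ((~M & L) nor (~R xor ~N)) xor ~U

~M = ~T = F
~M & L = F & T = F
~R = ~F = T
~N = ~T = F
~R xor ~N = T xor F = T
(~M & L) nor (~R xor ~N) = F nor T = F
~U = ~T = F
((~M & L) nor (~R xor ~N)) xor ~U = F xor F = F
Hence Statement 1 is false.

Statement 2: In symbols: (~Q -> (N & ~L)) -> U

~Q = ~F = T
~L = ~T = F
N & ~L = T & F = F
~Q -> (N & ~L) = T -> F = F
(~Q -> (N & ~L)) -> U = F -> T = T
Hence Statement 2 is true.

Count: 1.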